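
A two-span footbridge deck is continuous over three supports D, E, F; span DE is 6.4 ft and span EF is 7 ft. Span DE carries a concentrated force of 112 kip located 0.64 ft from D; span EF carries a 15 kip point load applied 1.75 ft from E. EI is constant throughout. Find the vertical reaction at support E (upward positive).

Release continuity at E by inserting a hinge; the redundant is the internal moment M_E. The primary structure is two simply-supported spans DE and EF.
Discontinuity in slope at E on the released structure — sum the simple-span end rotations:
  span DE: point load 112 at a = 0.64: Pab(L + a)/(6LEI) = 75.69/EI
  span EF: point load 15 at a = 1.75: Pab(L + b)/(6LEI) = 40.2/EI
  relative rotation θ_0 = (75.69 + 40.2)/EI = 115.9/EI
A unit hogging moment at E produces rotation L₁/(3EI) + L₂/(3EI) = 4.467/EI.
Compatibility: M_E·(L₁+L₂)/(3EI) = θ_0, giving M_E = 25.95 kip·ft (hogging).
Span DE, ΣM about D with M_E applied at E: R_E^{DE}·6.4 = 71.68 + 25.95, so R_E^{DE} = 15.25 kip and R_D = 112 − 15.25 = 96.75 kip.
Span EF, ΣM about F: R_E^{EF}·7 = 78.75 + 25.95, so R_E^{EF} = 14.96 kip and R_F = 15 − 14.96 = 0.04352 kip.
R_E = 15.25 + 14.96 = 30.21 kip.

R_E = 30.21 kip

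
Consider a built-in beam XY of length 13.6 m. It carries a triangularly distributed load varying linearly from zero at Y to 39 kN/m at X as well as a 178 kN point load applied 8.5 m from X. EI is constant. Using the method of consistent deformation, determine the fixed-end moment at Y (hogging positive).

Release both end moments; the primary structure is a simply-supported span XY with redundants M_X and M_Y.
End rotations of the released simple span under the applied load (×1/EI):
  at X: triangular load, peak 39: w₀L³/(45EI) = 2180/EI
  at Y: triangular load, peak 39: 7w₀L³/(360EI) = 1908/EI
  at X: point load 178 at a = 8.5: Pab(L + b)/(6LEI) = 1768/EI
  at Y: point load 178 at a = 8.5: Pab(L + a)/(6LEI) = 2090/EI
  θ_X0 = 3948/EI,  θ_Y0 = 3997/EI
Flexibility coefficients: a unit moment at one end gives L/(3EI) there and L/(6EI) at the far end, so f₁₁ = f₂₂ = 4.533/EI and f₁₂ = f₂₁ = 2.267/EI.
Compatibility — zero rotation at each built-in end:
  4.533 M_X + 2.267 M_Y = 3948
  2.267 M_X + 4.533 M_Y = 3997
Solving the pair gives M_X = 573.4 kN·m and M_Y = 595.1 kN·m (hogging).

M_Y = 595.1 kN·m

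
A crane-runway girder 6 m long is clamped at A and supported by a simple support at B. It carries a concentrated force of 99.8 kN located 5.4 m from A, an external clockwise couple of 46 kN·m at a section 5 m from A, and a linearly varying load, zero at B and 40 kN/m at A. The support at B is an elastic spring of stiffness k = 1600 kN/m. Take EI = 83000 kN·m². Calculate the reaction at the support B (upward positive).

Remove the prop at B; the released (primary) structure is a cantilever built in at A.
Downward deflection at the released point B due to the loads:
  point load 99.8 at a = 5.4: Pa²(3L − a)/(6EI) = 6111/EI
  clockwise couple 46 at a = 5: M₀a(2L − a)/(2EI) = 805/EI
  triangular load, peak 40 at the fixed end: w₀L⁴/(30EI) = 1728/EI
  δ_0 = 8644/EI
Flexibility coefficient — unit upward force at B: δ_{BB} = L³/(3EI) = 72/EI.
With EI = 83000 kN·m²: δ_0 = 0.10415 m and δ_{BB} = 0.000867 m/kN.
Compatibility — the spring shortens by R_B/k under the reaction it provides: δ_0 − R_B·δ_{BB} = R_B/k. With 1/k = 0.000625 m/kN, R_B = δ_0 / (δ_{BB} + 1/k) = 0.10415 / (0.000867 + 0.000625) = 69.78 kN.

R_B = 69.78 kN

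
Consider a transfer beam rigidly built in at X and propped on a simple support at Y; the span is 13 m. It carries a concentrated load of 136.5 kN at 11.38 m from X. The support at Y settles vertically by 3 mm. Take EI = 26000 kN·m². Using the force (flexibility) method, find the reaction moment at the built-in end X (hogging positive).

M_X = 110.2 kN·m

Choose R_Y as the redundant. The primary structure is the cantilever fixed at X.
Downward deflection at the released point Y due to the loads:
  point load 136.5 at a = 11.38: Pa²(3L − a)/(6EI) = 81375/EI
Flexibility coefficient — unit upward force at Y: δ_{YY} = L³/(3EI) = 732.3/EI.
With EI = 26000 kN·m²: δ_0 = 3.1298 m and δ_{YY} = 0.028167 m/kN.
Compatibility — the beam at Y must follow the support down by 0.003 m: δ_0 − R_Y·δ_{YY} = 0.003, so R_Y = (3.1298 − 0.003)/0.028167 = 111 kN.
Moment equilibrium about X: M_X = Σ(load moments about X) − R_Y·L = 1553 − 111×13 = 110.2 kN·m.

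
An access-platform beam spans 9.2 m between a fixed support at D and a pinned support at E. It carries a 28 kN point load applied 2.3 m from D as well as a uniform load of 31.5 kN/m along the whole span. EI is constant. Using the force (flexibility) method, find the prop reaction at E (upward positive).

R_E = 111.1 kN

Remove the prop at E; the released (primary) structure is a cantilever built in at D.
Primary-structure tip deflection at E by superposition:
  point load 28 at a = 2.3: Pa²(3L − a)/(6EI) = 624.6/EI
  UDL 31.5: wL⁴/(8EI) = 28208/EI
  δ_0 = 28833/EI
Tip deflection under a unit load at E: L³/(3EI) = 259.6/EI.
Compatibility at E: δ_0 − R_E·δ_{EE} = 0, so R_E = 28833/259.6 = 111.1 kN.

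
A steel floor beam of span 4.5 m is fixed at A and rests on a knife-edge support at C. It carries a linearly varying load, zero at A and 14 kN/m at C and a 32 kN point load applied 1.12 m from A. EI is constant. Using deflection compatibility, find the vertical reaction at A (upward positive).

Choose R_C as the redundant. The primary structure is the cantilever fixed at A.
Primary-structure tip deflection at C by superposition:
  triangular load, peak 14 at the free end: 11w₀L⁴/(120EI) = 526.2/EI
  point load 32 at a = 1.12: Pa²(3L − a)/(6EI) = 82.82/EI
  δ_0 = 609.1/EI
Tip deflection under a unit load at C: L³/(3EI) = 30.38/EI.
The prop prevents deflection at C: R_C = δ_0/δ_{CC} = 609.1/30.38 = 20.05 kN.
Vertical equilibrium: R_A = ΣP − R_C = 63.5 − 20.05 = 43.45 kN.

R_A = 43.45 kN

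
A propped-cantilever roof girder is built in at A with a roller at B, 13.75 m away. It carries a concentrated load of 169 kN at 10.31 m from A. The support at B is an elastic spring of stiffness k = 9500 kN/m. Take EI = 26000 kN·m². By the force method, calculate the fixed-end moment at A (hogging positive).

M_A = 277.1 kN·m

Take the reaction at B as the redundant and release it; the primary structure is a cantilever fixed at A.
Primary-structure tip deflection at B by superposition:
  point load 169 at a = 10.31: Pa²(3L − a)/(6EI) = 92635/EI
Flexibility coefficient — unit upward force at B: δ_{BB} = L³/(3EI) = 866.5/EI.
With EI = 26000 kN·m²: δ_0 = 3.5629 m and δ_{BB} = 0.033328 m/kN.
Compatibility — the spring shortens by R_B/k under the reaction it provides: δ_0 − R_B·δ_{BB} = R_B/k. With 1/k = 0.000105 m/kN, R_B = δ_0 / (δ_{BB} + 1/k) = 3.5629 / (0.033328 + 0.000105) = 106.6 kN.
Moment equilibrium about A: M_A = Σ(load moments about A) − R_B·L = 1742 − 106.6×13.75 = 277.1 kN·m.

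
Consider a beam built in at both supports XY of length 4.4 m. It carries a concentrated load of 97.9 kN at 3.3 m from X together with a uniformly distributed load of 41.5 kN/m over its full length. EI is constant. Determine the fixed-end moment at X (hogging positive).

M_X = 87.15 kN·m

Take the two fixed-end moments M_X, M_Y as redundants; the released structure is the simple span XY.
On the primary (simply-supported) span, the end slopes from the loading are:
  at X: point load 97.9 at a = 3.3: Pab(L + b)/(6LEI) = 74.04/EI
  at Y: point load 97.9 at a = 3.3: Pab(L + a)/(6LEI) = 103.7/EI
  at X: UDL 41.5: wL³/(24EI) = 147.3/EI
  at Y: UDL 41.5: wL³/(24EI) = 147.3/EI
  θ_X0 = 221.3/EI,  θ_Y0 = 250.9/EI
Flexibility coefficients: a unit moment at one end gives L/(3EI) there and L/(6EI) at the far end, so f₁₁ = f₂₂ = 1.467/EI and f₁₂ = f₂₁ = 0.7333/EI.
Compatibility — zero rotation at each built-in end:
  1.467 M_X + 0.7333 M_Y = 221.3
  0.7333 M_X + 1.467 M_Y = 250.9
Solving the pair gives M_X = 87.15 kN·m and M_Y = 127.5 kN·m (hogging).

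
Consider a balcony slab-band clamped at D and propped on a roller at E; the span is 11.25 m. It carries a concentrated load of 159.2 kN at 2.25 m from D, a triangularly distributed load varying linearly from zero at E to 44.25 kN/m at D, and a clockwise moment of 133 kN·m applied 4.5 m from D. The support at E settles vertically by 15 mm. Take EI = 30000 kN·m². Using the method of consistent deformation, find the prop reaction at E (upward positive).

R_E = 69.1 kN

Release the roller at E. Primary structure: cantilever fixed at D.
Deflection at E on the released cantilever, summing each load's contribution:
  point load 159.2 at a = 2.25: Pa²(3L − a)/(6EI) = 4231/EI
  triangular load, peak 44.25 at the fixed end: w₀L⁴/(30EI) = 23627/EI
  clockwise couple 133 at a = 4.5: M₀a(2L − a)/(2EI) = 5386/EI
  δ_0 = 33244/EI
Tip deflection under a unit load at E: L³/(3EI) = 474.6/EI.
With EI = 30000 kN·m²: δ_0 = 1.1081 m and δ_{EE} = 0.01582 m/kN.
Compatibility — the beam at E must follow the support down by 0.015 m: δ_0 − R_E·δ_{EE} = 0.015, so R_E = (1.1081 − 0.015)/0.01582 = 69.1 kN.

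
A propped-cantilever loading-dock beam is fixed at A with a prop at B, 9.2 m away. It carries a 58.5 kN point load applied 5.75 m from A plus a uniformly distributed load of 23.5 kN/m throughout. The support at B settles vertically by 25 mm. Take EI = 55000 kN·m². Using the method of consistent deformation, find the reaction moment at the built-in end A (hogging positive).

Take the reaction at B as the redundant and release it; the primary structure is a cantilever fixed at A.
Free-end deflection of the primary structure under the applied loading (downward +):
  point load 58.5 at a = 5.75: Pa²(3L − a)/(6EI) = 7044/EI
  UDL 23.5: wL⁴/(8EI) = 21044/EI
  δ_0 = 28088/EI
Tip deflection under a unit load at B: L³/(3EI) = 259.6/EI.
With EI = 55000 kN·m²: δ_0 = 0.51068 m and δ_{BB} = 0.004719 m/kN.
Compatibility — the beam at B must follow the support down by 0.025 m: δ_0 − R_B·δ_{BB} = 0.025, so R_B = (0.51068 − 0.025)/0.004719 = 102.9 kN.
Moment equilibrium about A: M_A = Σ(load moments about A) − R_B·L = 1331 − 102.9×9.2 = 384.1 kN·m.

M_A = 384.1 kN·m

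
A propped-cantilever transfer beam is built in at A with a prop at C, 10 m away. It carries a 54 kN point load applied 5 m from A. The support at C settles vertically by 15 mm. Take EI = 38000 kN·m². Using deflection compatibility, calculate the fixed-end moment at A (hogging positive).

M_A = 118.4 kN·m

Remove the prop at C; the released (primary) structure is a cantilever built in at A.
Free-end deflection of the primary structure under the applied loading (downward +):
  point load 54 at a = 5: Pa²(3L − a)/(6EI) = 5625/EI
Flexibility coefficient — unit upward force at C: δ_{CC} = L³/(3EI) = 333.3/EI.
With EI = 38000 kN·m²: δ_0 = 0.14803 m and δ_{CC} = 0.008772 m/kN.
Compatibility — the beam at C must follow the support down by 0.015 m: δ_0 − R_C·δ_{CC} = 0.015, so R_C = (0.14803 − 0.015)/0.008772 = 15.16 kN.
Moment equilibrium about A: M_A = Σ(load moments about A) − R_C·L = 270 − 15.16×10 = 118.4 kN·m.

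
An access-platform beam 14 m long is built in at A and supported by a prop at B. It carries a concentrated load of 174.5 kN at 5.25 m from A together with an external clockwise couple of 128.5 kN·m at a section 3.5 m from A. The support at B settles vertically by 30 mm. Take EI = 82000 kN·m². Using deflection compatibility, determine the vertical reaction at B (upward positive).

R_B = 35.54 kN

Release the roller at B. Primary structure: cantilever fixed at A.
Free-end deflection of the primary structure under the applied loading (downward +):
  point load 174.5 at a = 5.25: Pa²(3L − a)/(6EI) = 29459/EI
  clockwise couple 128.5 at a = 3.5: M₀a(2L − a)/(2EI) = 5509/EI
  δ_0 = 34969/EI
Flexibility coefficient — unit upward force at B: δ_{BB} = L³/(3EI) = 914.7/EI.
With EI = 82000 kN·m²: δ_0 = 0.42645 m and δ_{BB} = 0.011154 m/kN.
Compatibility — the beam at B must follow the support down by 0.03 m: δ_0 − R_B·δ_{BB} = 0.03, so R_B = (0.42645 − 0.03)/0.011154 = 35.54 kN.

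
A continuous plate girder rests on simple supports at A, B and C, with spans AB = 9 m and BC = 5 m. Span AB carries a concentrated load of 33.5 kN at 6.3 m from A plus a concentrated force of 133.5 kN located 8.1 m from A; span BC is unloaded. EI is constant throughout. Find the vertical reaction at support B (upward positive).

R_B = 174.9 kN

Insert a hinge at B; M_B is the redundant, and each span becomes simply supported.
Rotations at B on the released spans (each span's end-slope, ×1/EI):
  span AB: point load 33.5 at a = 6.3: Pab(L + a)/(6LEI) = 161.5/EI
  span AB: point load 133.5 at a = 8.1: Pab(L + a)/(6LEI) = 308.2/EI
  relative rotation θ_0 = (469.6 + 0)/EI = 469.6/EI
A unit hogging moment at B produces rotation L₁/(3EI) + L₂/(3EI) = 4.667/EI.
Slope continuity at B: θ_0 = M_B·4.667/EI, so M_B = 469.6/4.667 = 100.6 kN·m (hogging).
Span AB, ΣM about A with M_B applied at B: R_B^{AB}·9 = 1292 + 100.6, so R_B^{AB} = 154.8 kN and R_A = 167 − 154.8 = 12.22 kN.
Span BC, ΣM about C: R_B^{BC}·5 = 0 + 100.6, so R_B^{BC} = 20.13 kN and R_C = 0 − 20.13 = -20.13 kN.
R_B = 154.8 + 20.13 = 174.9 kN.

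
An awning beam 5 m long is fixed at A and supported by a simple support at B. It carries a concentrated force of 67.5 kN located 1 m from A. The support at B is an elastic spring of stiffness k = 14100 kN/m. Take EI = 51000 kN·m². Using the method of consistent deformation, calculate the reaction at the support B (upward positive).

Choose R_B as the redundant. The primary structure is the cantilever fixed at A.
Deflection at B on the released cantilever, summing each load's contribution:
  point load 67.5 at a = 1: Pa²(3L − a)/(6EI) = 157.5/EI
Tip deflection under a unit load at B: L³/(3EI) = 41.67/EI.
With EI = 51000 kN·m²: δ_0 = 0.003088 m and δ_{BB} = 0.000817 m/kN.
Compatibility — the spring shortens by R_B/k under the reaction it provides: δ_0 − R_B·δ_{BB} = R_B/k. With 1/k = 0.000071 m/kN, R_B = δ_0 / (δ_{BB} + 1/k) = 0.003088 / (0.000817 + 0.000071) = 3.478 kN.

R_B = 3.478 kN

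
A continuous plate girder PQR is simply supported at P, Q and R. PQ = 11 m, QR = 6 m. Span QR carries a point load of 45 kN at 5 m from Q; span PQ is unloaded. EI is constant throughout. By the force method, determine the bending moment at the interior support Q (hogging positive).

M_Q = 7.721 kN·m

Release continuity at Q by inserting a hinge; the redundant is the internal moment M_Q. The primary structure is two simply-supported spans PQ and QR.
Rotations at Q on the released spans (each span's end-slope, ×1/EI):
  span QR: point load 45 at a = 5: Pab(L + b)/(6LEI) = 43.75/EI
  relative rotation θ_0 = (0 + 43.75)/EI = 43.75/EI
A unit hogging moment at Q produces rotation L₁/(3EI) + L₂/(3EI) = 5.667/EI.
Slope continuity at Q: θ_0 = M_Q·5.667/EI, so M_Q = 43.75/5.667 = 7.721 kN·m (hogging).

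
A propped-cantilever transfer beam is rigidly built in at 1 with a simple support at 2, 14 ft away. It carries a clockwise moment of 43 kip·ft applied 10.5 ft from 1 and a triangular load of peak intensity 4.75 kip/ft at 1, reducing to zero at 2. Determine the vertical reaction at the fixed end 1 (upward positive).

Remove the prop at 2; the released (primary) structure is a cantilever built in at 1.
Downward deflection at the released point 2 due to the loads:
  clockwise couple 43 at a = 10.5: M₀a(2L − a)/(2EI) = 3951/EI
  triangular load, peak 4.75 at the fixed end: w₀L⁴/(30EI) = 6083/EI
  δ_0 = 10033/EI
Flexibility coefficient — unit upward force at 2: δ_{22} = L³/(3EI) = 914.7/EI.
Compatibility at 2: δ_0 − R_2·δ_{22} = 0, so R_2 = 10033/914.7 = 10.97 kip.
Vertical equilibrium: R_1 = ΣP − R_2 = 33.25 − 10.97 = 22.28 kip.

R_1 = 22.28 kip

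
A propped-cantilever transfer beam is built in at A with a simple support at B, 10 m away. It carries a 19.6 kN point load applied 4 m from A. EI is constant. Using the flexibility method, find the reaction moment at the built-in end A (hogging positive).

Release the roller at B. Primary structure: cantilever fixed at A.
Deflection at B on the released cantilever, summing each load's contribution:
  point load 19.6 at a = 4: Pa²(3L − a)/(6EI) = 1359/EI
Tip deflection under a unit load at B: L³/(3EI) = 333.3/EI.
Compatibility at B: δ_0 − R_B·δ_{BB} = 0, so R_B = 1359/333.3 = 4.077 kN.
Moment equilibrium about A: M_A = Σ(load moments about A) − R_B·L = 78.4 − 4.077×10 = 37.63 kN·m.

M_A = 37.63 kN·m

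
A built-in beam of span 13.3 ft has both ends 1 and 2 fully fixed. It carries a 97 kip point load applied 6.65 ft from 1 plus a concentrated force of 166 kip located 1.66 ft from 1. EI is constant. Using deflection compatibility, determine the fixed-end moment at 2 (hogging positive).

M_2 = 191.4 kip·ft

Release both end moments; the primary structure is a simply-supported span 12 with redundants M_1 and M_2.
Simple-span end rotations at 1 and 2 under the given loads:
  at 1: point load 97 at a = 6.65: Pab(L + b)/(6LEI) = 1072/EI
  at 2: point load 97 at a = 6.65: Pab(L + a)/(6LEI) = 1072/EI
  at 1: point load 166 at a = 1.66: Pab(L + b)/(6LEI) = 1002/EI
  at 2: point load 166 at a = 1.66: Pab(L + a)/(6LEI) = 601.3/EI
  θ_10 = 2075/EI,  θ_20 = 1674/EI
Flexibility coefficients: a unit moment at one end gives L/(3EI) there and L/(6EI) at the far end, so f₁₁ = f₂₂ = 4.433/EI and f₁₂ = f₂₁ = 2.217/EI.
Compatibility — zero rotation at each built-in end:
  4.433 M_1 + 2.217 M_2 = 2075
  2.217 M_1 + 4.433 M_2 = 1674
Solving the pair gives M_1 = 372.3 kip·ft and M_2 = 191.4 kip·ft (hogging).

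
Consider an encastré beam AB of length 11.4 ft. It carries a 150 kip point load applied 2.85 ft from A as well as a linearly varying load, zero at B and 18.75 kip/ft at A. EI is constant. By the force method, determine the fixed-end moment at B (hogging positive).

M_B = 161.4 kip·ft

Take the two fixed-end moments M_A, M_B as redundants; the released structure is the simple span AB.
End rotations of the released simple span under the applied load (×1/EI):
  at A: point load 150 at a = 2.85: Pab(L + b)/(6LEI) = 1066/EI
  at B: point load 150 at a = 2.85: Pab(L + a)/(6LEI) = 761.5/EI
  at A: triangular load, peak 18.75: w₀L³/(45EI) = 617.3/EI
  at B: triangular load, peak 18.75: 7w₀L³/(360EI) = 540.1/EI
  θ_A0 = 1683/EI,  θ_B0 = 1302/EI
Flexibility coefficients: a unit moment at one end gives L/(3EI) there and L/(6EI) at the far end, so f₁₁ = f₂₂ = 3.8/EI and f₁₂ = f₂₁ = 1.9/EI.
Compatibility — zero rotation at each built-in end:
  3.8 M_A + 1.9 M_B = 1683
  1.9 M_A + 3.8 M_B = 1302
Solving the pair gives M_A = 362.3 kip·ft and M_B = 161.4 kip·ft (hogging).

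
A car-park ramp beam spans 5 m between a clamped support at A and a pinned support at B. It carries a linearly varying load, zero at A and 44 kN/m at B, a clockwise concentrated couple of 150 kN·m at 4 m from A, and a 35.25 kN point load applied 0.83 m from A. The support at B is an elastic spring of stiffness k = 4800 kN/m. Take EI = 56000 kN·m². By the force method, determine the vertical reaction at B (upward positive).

R_B = 82.09 kN

Choose R_B as the redundant. The primary structure is the cantilever fixed at A.
Free-end deflection of the primary structure under the applied loading (downward +):
  triangular load, peak 44 at the free end: 11w₀L⁴/(120EI) = 2521/EI
  clockwise couple 150 at a = 4: M₀a(2L − a)/(2EI) = 1800/EI
  point load 35.25 at a = 0.83: Pa²(3L − a)/(6EI) = 57.35/EI
  δ_0 = 4378/EI
Tip deflection under a unit load at B: L³/(3EI) = 41.67/EI.
With EI = 56000 kN·m²: δ_0 = 0.078182 m and δ_{BB} = 0.000744 m/kN.
Compatibility — the spring shortens by R_B/k under the reaction it provides: δ_0 − R_B·δ_{BB} = R_B/k. With 1/k = 0.000208 m/kN, R_B = δ_0 / (δ_{BB} + 1/k) = 0.078182 / (0.000744 + 0.000208) = 82.09 kN.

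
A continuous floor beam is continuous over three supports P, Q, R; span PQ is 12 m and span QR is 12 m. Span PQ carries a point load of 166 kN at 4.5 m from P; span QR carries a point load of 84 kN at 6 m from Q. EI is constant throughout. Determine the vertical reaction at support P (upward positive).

R_P = 82.5 kN

Take M_Q as the redundant. Released structure: two simple spans PQ and QR with a hinge at Q.
Rotations at Q on the released spans (each span's end-slope, ×1/EI):
  span PQ: point load 166 at a = 4.5: Pab(L + a)/(6LEI) = 1284/EI
  span QR: point load 84 at a = 6: Pab(L + b)/(6LEI) = 756/EI
  relative rotation θ_0 = (1284 + 756)/EI = 2040/EI
A unit hogging moment at Q produces rotation L₁/(3EI) + L₂/(3EI) = 8/EI.
Slope continuity at Q: θ_0 = M_Q·8/EI, so M_Q = 2040/8 = 255 kN·m (hogging).
Span PQ, ΣM about P with M_Q applied at Q: R_Q^{PQ}·12 = 747 + 255, so R_Q^{PQ} = 83.5 kN and R_P = 166 − 83.5 = 82.5 kN.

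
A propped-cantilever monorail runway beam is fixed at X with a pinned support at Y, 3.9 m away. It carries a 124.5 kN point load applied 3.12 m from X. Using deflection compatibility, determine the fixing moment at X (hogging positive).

Release the roller at Y. Primary structure: cantilever fixed at X.
Deflection at Y on the released cantilever, summing each load's contribution:
  point load 124.5 at a = 3.12: Pa²(3L − a)/(6EI) = 1733/EI
Flexibility coefficient — unit upward force at Y: δ_{YY} = L³/(3EI) = 19.77/EI.
Compatibility at Y: δ_0 − R_Y·δ_{YY} = 0, so R_Y = 1733/19.77 = 87.65 kN.
Moment equilibrium about X: M_X = Σ(load moments about X) − R_Y·L = 388.4 − 87.65×3.9 = 46.61 kN·m.

M_X = 46.61 kN·m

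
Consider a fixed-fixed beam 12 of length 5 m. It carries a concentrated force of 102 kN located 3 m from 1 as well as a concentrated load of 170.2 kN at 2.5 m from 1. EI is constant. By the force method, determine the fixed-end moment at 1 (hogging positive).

Release both end moments; the primary structure is a simply-supported span 12 with redundants M_1 and M_2.
Simple-span end rotations at 1 and 2 under the given loads:
  at 1: point load 102 at a = 3: Pab(L + b)/(6LEI) = 142.8/EI
  at 2: point load 102 at a = 3: Pab(L + a)/(6LEI) = 163.2/EI
  at 1: point load 170.2 at a = 2.5: Pab(L + b)/(6LEI) = 265.9/EI
  at 2: point load 170.2 at a = 2.5: Pab(L + a)/(6LEI) = 265.9/EI
  θ_10 = 408.7/EI,  θ_20 = 429.1/EI
Flexibility coefficients: a unit moment at one end gives L/(3EI) there and L/(6EI) at the far end, so f₁₁ = f₂₂ = 1.667/EI and f₁₂ = f₂₁ = 0.8333/EI.
Compatibility — zero rotation at each built-in end:
  1.667 M_1 + 0.8333 M_2 = 408.7
  0.8333 M_1 + 1.667 M_2 = 429.1
Solving the pair gives M_1 = 155.3 kN·m and M_2 = 179.8 kN·m (hogging).

M_1 = 155.3 kN·m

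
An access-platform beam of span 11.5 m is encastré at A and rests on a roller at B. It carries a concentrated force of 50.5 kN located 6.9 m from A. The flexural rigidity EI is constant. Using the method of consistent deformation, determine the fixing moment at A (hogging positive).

Take the reaction at B as the redundant and release it; the primary structure is a cantilever fixed at A.
Downward deflection at the released point B due to the loads:
  point load 50.5 at a = 6.9: Pa²(3L − a)/(6EI) = 11060/EI
Flexibility coefficient — unit upward force at B: δ_{BB} = L³/(3EI) = 507/EI.
Compatibility at B: δ_0 − R_B·δ_{BB} = 0, so R_B = 11060/507 = 21.82 kN.
Moment equilibrium about A: M_A = Σ(load moments about A) − R_B·L = 348.4 − 21.82×11.5 = 97.57 kN·m.

M_A = 97.57 kN·m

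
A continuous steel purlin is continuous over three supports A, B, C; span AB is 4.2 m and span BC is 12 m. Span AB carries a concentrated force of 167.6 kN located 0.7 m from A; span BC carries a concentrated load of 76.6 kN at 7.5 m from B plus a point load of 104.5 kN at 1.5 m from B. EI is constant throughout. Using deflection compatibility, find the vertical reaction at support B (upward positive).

R_B = 218.7 kN

Release continuity at B by inserting a hinge; the redundant is the internal moment M_B. The primary structure is two simply-supported spans AB and BC.
Discontinuity in slope at B on the released structure — sum the simple-span end rotations:
  span AB: point load 167.6 at a = 0.7: Pab(L + a)/(6LEI) = 79.84/EI
  span BC: point load 76.6 at a = 7.5: Pab(L + b)/(6LEI) = 592.5/EI
  span BC: point load 104.5 at a = 1.5: Pab(L + b)/(6LEI) = 514.3/EI
  relative rotation θ_0 = (79.84 + 1107)/EI = 1187/EI
A unit hogging moment at B produces rotation L₁/(3EI) + L₂/(3EI) = 5.4/EI.
Slope continuity at B: θ_0 = M_B·5.4/EI, so M_B = 1187/5.4 = 219.7 kN·m (hogging).
Span AB, ΣM about A with M_B applied at B: R_B^{AB}·4.2 = 117.3 + 219.7, so R_B^{AB} = 80.25 kN and R_A = 167.6 − 80.25 = 87.35 kN.
Span BC, ΣM about C: R_B^{BC}·12 = 1442 + 219.7, so R_B^{BC} = 138.5 kN and R_C = 181.1 − 138.5 = 42.63 kN.
R_B = 80.25 + 138.5 = 218.7 kN.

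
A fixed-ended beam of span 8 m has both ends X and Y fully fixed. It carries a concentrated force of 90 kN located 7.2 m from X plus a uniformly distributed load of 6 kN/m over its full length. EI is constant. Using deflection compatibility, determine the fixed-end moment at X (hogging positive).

Release both end moments; the primary structure is a simply-supported span XY with redundants M_X and M_Y.
End rotations of the released simple span under the applied load (×1/EI):
  at X: point load 90 at a = 7.2: Pab(L + b)/(6LEI) = 95.04/EI
  at Y: point load 90 at a = 7.2: Pab(L + a)/(6LEI) = 164.2/EI
  at X: UDL 6: wL³/(24EI) = 128/EI
  at Y: UDL 6: wL³/(24EI) = 128/EI
  θ_X0 = 223/EI,  θ_Y0 = 292.2/EI
Flexibility coefficients: a unit moment at one end gives L/(3EI) there and L/(6EI) at the far end, so f₁₁ = f₂₂ = 2.667/EI and f₁₂ = f₂₁ = 1.333/EI.
Compatibility — zero rotation at each built-in end:
  2.667 M_X + 1.333 M_Y = 223
  1.333 M_X + 2.667 M_Y = 292.2
Solving the pair gives M_X = 38.48 kN·m and M_Y = 90.32 kN·m (hogging).

M_X = 38.48 kN·m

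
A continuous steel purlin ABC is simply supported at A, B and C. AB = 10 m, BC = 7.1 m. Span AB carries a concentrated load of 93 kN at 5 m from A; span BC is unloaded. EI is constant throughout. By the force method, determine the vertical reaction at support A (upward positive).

Take M_B as the redundant. Released structure: two simple spans AB and BC with a hinge at B.
End slopes at the hinge B, treating each span as simply supported:
  span AB: point load 93 at a = 5: Pab(L + a)/(6LEI) = 581.2/EI
  relative rotation θ_0 = (581.2 + 0)/EI = 581.2/EI
A unit hogging moment at B produces rotation L₁/(3EI) + L₂/(3EI) = 5.7/EI.
Slope continuity at B: θ_0 = M_B·5.7/EI, so M_B = 581.2/5.7 = 102 kN·m (hogging).
Span AB, ΣM about A with M_B applied at B: R_B^{AB}·10 = 465 + 102, so R_B^{AB} = 56.7 kN and R_A = 93 − 56.7 = 36.3 kN.

R_A = 36.3 kN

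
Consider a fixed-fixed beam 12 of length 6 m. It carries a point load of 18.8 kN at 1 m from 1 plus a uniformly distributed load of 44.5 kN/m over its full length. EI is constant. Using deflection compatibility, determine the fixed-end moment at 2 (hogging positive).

M_2 = 136.1 kN·m

Release both end moments; the primary structure is a simply-supported span 12 with redundants M_1 and M_2.
On the primary (simply-supported) span, the end slopes from the loading are:
  at 1: point load 18.8 at a = 1: Pab(L + b)/(6LEI) = 28.72/EI
  at 2: point load 18.8 at a = 1: Pab(L + a)/(6LEI) = 18.28/EI
  at 1: UDL 44.5: wL³/(24EI) = 400.5/EI
  at 2: UDL 44.5: wL³/(24EI) = 400.5/EI
  θ_10 = 429.2/EI,  θ_20 = 418.8/EI
Flexibility coefficients: a unit moment at one end gives L/(3EI) there and L/(6EI) at the far end, so f₁₁ = f₂₂ = 2/EI and f₁₂ = f₂₁ = 1/EI.
Compatibility — zero rotation at each built-in end:
  2 M_1 + 1 M_2 = 429.2
  1 M_1 + 2 M_2 = 418.8
Solving the pair gives M_1 = 146.6 kN·m and M_2 = 136.1 kN·m (hogging).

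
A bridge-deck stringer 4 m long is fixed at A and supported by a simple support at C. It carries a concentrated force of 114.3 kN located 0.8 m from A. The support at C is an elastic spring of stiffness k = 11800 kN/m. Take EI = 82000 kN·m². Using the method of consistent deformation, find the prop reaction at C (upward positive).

R_C = 4.828 kN

Release the roller at C. Primary structure: cantilever fixed at A.
Free-end deflection of the primary structure under the applied loading (downward +):
  point load 114.3 at a = 0.8: Pa²(3L − a)/(6EI) = 136.6/EI
Tip deflection under a unit load at C: L³/(3EI) = 21.33/EI.
With EI = 82000 kN·m²: δ_0 = 0.001665 m and δ_{CC} = 0.00026 m/kN.
Compatibility — the spring shortens by R_C/k under the reaction it provides: δ_0 − R_C·δ_{CC} = R_C/k. With 1/k = 0.000085 m/kN, R_C = δ_0 / (δ_{CC} + 1/k) = 0.001665 / (0.00026 + 0.000085) = 4.828 kN.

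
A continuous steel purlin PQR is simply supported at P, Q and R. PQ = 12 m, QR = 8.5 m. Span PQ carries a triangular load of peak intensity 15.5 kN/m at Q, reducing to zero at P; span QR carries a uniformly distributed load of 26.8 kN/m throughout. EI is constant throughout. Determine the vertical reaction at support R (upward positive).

Insert a hinge at Q; M_Q is the redundant, and each span becomes simply supported.
Rotations at Q on the released spans (each span's end-slope, ×1/EI):
  span PQ: triangular load, peak 15.5: w₀L³/(45EI) = 595.2/EI
  span QR: UDL 26.8: wL³/(24EI) = 685.8/EI
  relative rotation θ_0 = (595.2 + 685.8)/EI = 1281/EI
A unit hogging moment at Q produces rotation L₁/(3EI) + L₂/(3EI) = 6.833/EI.
Slope continuity at Q: θ_0 = M_Q·6.833/EI, so M_Q = 1281/6.833 = 187.5 kN·m (hogging).
Span QR, ΣM about R: R_Q^{QR}·8.5 = 968.1 + 187.5, so R_Q^{QR} = 136 kN and R_R = 227.8 − 136 = 91.85 kN.

R_R = 91.85 kN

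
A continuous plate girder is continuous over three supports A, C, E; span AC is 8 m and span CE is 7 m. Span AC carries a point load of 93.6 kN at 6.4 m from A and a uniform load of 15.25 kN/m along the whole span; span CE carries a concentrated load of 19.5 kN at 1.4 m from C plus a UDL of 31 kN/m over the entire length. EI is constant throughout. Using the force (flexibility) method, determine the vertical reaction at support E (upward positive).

R_E = 80.92 kN

Take M_C as the redundant. Released structure: two simple spans AC and CE with a hinge at C.
Discontinuity in slope at C on the released structure — sum the simple-span end rotations:
  span AC: point load 93.6 at a = 6.4: Pab(L + a)/(6LEI) = 287.5/EI
  span AC: UDL 15.25: wL³/(24EI) = 325.3/EI
  span CE: point load 19.5 at a = 1.4: Pab(L + b)/(6LEI) = 45.86/EI
  span CE: UDL 31: wL³/(24EI) = 443/EI
  relative rotation θ_0 = (612.9 + 488.9)/EI = 1102/EI
A unit hogging moment at C produces rotation L₁/(3EI) + L₂/(3EI) = 5/EI.
Slope continuity at C: θ_0 = M_C·5/EI, so M_C = 1102/5 = 220.4 kN·m (hogging).
Span CE, ΣM about E: R_C^{CE}·7 = 868.7 + 220.4, so R_C^{CE} = 155.6 kN and R_E = 236.5 − 155.6 = 80.92 kN.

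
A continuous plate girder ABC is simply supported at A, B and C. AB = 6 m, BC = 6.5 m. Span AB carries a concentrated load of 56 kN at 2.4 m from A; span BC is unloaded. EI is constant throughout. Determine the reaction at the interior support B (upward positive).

R_B = 31.08 kN

Insert a hinge at B; M_B is the redundant, and each span becomes simply supported.
End slopes at the hinge B, treating each span as simply supported:
  span AB: point load 56 at a = 2.4: Pab(L + a)/(6LEI) = 112.9/EI
  relative rotation θ_0 = (112.9 + 0)/EI = 112.9/EI
A unit hogging moment at B produces rotation L₁/(3EI) + L₂/(3EI) = 4.167/EI.
Compatibility: M_B·(L₁+L₂)/(3EI) = θ_0, giving M_B = 27.1 kN·m (hogging).
Span AB, ΣM about A with M_B applied at B: R_B^{AB}·6 = 134.4 + 27.1, so R_B^{AB} = 26.92 kN and R_A = 56 − 26.92 = 29.08 kN.
Span BC, ΣM about C: R_B^{BC}·6.5 = 0 + 27.1, so R_B^{BC} = 4.168 kN and R_C = 0 − 4.168 = -4.168 kN.
R_B = 26.92 + 4.168 = 31.08 kN.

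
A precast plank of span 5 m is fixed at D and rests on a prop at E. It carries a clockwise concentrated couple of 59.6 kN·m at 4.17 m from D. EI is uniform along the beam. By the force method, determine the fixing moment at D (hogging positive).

Take the reaction at E as the redundant and release it; the primary structure is a cantilever fixed at D.
Free-end deflection of the primary structure under the applied loading (downward +):
  clockwise couple 59.6 at a = 4.17: M₀a(2L − a)/(2EI) = 724.5/EI
Tip deflection under a unit load at E: L³/(3EI) = 41.67/EI.
Compatibility at E: δ_0 − R_E·δ_{EE} = 0, so R_E = 724.5/41.67 = 17.39 kN.
Moment equilibrium about D: M_D = Σ(load moments about D) − R_E·L = 59.6 − 17.39×5 = -27.34 kN·m.

M_D = -27.34 kN·m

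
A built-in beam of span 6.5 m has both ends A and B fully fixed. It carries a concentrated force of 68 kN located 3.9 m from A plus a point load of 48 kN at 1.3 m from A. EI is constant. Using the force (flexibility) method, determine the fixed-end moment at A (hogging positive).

M_A = 82.37 kN·m

Release both end moments; the primary structure is a simply-supported span AB with redundants M_A and M_B.
End rotations of the released simple span under the applied load (×1/EI):
  at A: point load 68 at a = 3.9: Pab(L + b)/(6LEI) = 160.9/EI
  at B: point load 68 at a = 3.9: Pab(L + a)/(6LEI) = 183.9/EI
  at A: point load 48 at a = 1.3: Pab(L + b)/(6LEI) = 97.34/EI
  at B: point load 48 at a = 1.3: Pab(L + a)/(6LEI) = 64.9/EI
  θ_A0 = 258.2/EI,  θ_B0 = 248.8/EI
Flexibility coefficients: a unit moment at one end gives L/(3EI) there and L/(6EI) at the far end, so f₁₁ = f₂₂ = 2.167/EI and f₁₂ = f₂₁ = 1.083/EI.
Compatibility — zero rotation at each built-in end:
  2.167 M_A + 1.083 M_B = 258.2
  1.083 M_A + 2.167 M_B = 248.8
Solving the pair gives M_A = 82.37 kN·m and M_B = 73.63 kN·m (hogging).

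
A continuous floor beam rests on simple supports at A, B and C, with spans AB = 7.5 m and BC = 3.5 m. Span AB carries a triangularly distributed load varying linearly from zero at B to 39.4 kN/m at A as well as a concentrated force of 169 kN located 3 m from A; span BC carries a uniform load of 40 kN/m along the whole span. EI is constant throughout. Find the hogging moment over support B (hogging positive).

M_B = 252.8 kN·m

Take M_B as the redundant. Released structure: two simple spans AB and BC with a hinge at B.
End slopes at the hinge B, treating each span as simply supported:
  span AB: triangular load, peak 39.4: 7w₀L³/(360EI) = 323.2/EI
  span AB: point load 169 at a = 3: Pab(L + a)/(6LEI) = 532.4/EI
  span BC: UDL 40: wL³/(24EI) = 71.46/EI
  relative rotation θ_0 = (855.6 + 71.46)/EI = 927/EI
A unit hogging moment at B produces rotation L₁/(3EI) + L₂/(3EI) = 3.667/EI.
Compatibility: M_B·(L₁+L₂)/(3EI) = θ_0, giving M_B = 252.8 kN·m (hogging).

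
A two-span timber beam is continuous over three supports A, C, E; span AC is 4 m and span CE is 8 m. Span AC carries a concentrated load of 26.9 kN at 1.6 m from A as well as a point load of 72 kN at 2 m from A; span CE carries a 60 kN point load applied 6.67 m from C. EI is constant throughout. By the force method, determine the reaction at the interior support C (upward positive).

Insert a hinge at C; M_C is the redundant, and each span becomes simply supported.
Discontinuity in slope at C on the released structure — sum the simple-span end rotations:
  span AC: point load 26.9 at a = 1.6: Pab(L + a)/(6LEI) = 24.1/EI
  span AC: point load 72 at a = 2: Pab(L + a)/(6LEI) = 72/EI
  span CE: point load 60 at a = 6.67: Pab(L + b)/(6LEI) = 103.5/EI
  relative rotation θ_0 = (96.1 + 103.5)/EI = 199.6/EI
A unit hogging moment at C produces rotation L₁/(3EI) + L₂/(3EI) = 4/EI.
Slope continuity at C: θ_0 = M_C·4/EI, so M_C = 199.6/4 = 49.89 kN·m (hogging).
Span AC, ΣM about A with M_C applied at C: R_C^{AC}·4 = 187 + 49.89, so R_C^{AC} = 59.23 kN and R_A = 98.9 − 59.23 = 39.67 kN.
Span CE, ΣM about E: R_C^{CE}·8 = 79.8 + 49.89, so R_C^{CE} = 16.21 kN and R_E = 60 − 16.21 = 43.79 kN.
R_C = 59.23 + 16.21 = 75.44 kN.

R_C = 75.44 kN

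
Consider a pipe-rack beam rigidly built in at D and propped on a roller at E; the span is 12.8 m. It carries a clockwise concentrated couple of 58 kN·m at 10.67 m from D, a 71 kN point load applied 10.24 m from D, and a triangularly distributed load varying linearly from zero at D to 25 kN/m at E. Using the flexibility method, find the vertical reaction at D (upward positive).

R_D = 86.41 kN

Remove the prop at E; the released (primary) structure is a cantilever built in at D.
Deflection at E on the released cantilever, summing each load's contribution:
  clockwise couple 58 at a = 10.67: M₀a(2L − a)/(2EI) = 4620/EI
  point load 71 at a = 10.24: Pa²(3L − a)/(6EI) = 34941/EI
  triangular load, peak 25 at the free end: 11w₀L⁴/(120EI) = 61516/EI
  δ_0 = 101078/EI
Tip deflection under a unit load at E: L³/(3EI) = 699.1/EI.
The prop prevents deflection at E: R_E = δ_0/δ_{EE} = 101078/699.1 = 144.6 kN.
Vertical equilibrium: R_D = ΣP − R_E = 231 − 144.6 = 86.41 kN.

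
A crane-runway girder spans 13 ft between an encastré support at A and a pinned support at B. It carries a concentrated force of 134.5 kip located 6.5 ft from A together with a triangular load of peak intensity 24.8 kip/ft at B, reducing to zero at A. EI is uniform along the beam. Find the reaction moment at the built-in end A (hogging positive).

Choose R_B as the redundant. The primary structure is the cantilever fixed at A.
Downward deflection at the released point B due to the loads:
  point load 134.5 at a = 6.5: Pa²(3L − a)/(6EI) = 30781/EI
  triangular load, peak 24.8 at the free end: 11w₀L⁴/(120EI) = 64929/EI
  δ_0 = 95710/EI
Flexibility coefficient — unit upward force at B: δ_{BB} = L³/(3EI) = 732.3/EI.
Compatibility at B: δ_0 − R_B·δ_{BB} = 0, so R_B = 95710/732.3 = 130.7 kip.
Moment equilibrium about A: M_A = Σ(load moments about A) − R_B·L = 2271 − 130.7×13 = 572.3 kip·ft.

M_A = 572.3 kip·ft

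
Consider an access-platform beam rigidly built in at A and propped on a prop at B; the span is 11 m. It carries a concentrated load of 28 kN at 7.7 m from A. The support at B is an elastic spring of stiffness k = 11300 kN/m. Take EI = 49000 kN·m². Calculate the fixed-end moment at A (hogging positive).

M_A = 43.72 kN·m

Choose R_B as the redundant. The primary structure is the cantilever fixed at A.
Deflection at B on the released cantilever, summing each load's contribution:
  point load 28 at a = 7.7: Pa²(3L − a)/(6EI) = 7000/EI
Tip deflection under a unit load at B: L³/(3EI) = 443.7/EI.
With EI = 49000 kN·m²: δ_0 = 0.14286 m and δ_{BB} = 0.009054 m/kN.
Compatibility — the spring shortens by R_B/k under the reaction it provides: δ_0 − R_B·δ_{BB} = R_B/k. With 1/k = 0.000088 m/kN, R_B = δ_0 / (δ_{BB} + 1/k) = 0.14286 / (0.009054 + 0.000088) = 15.63 kN.
Moment equilibrium about A: M_A = Σ(load moments about A) − R_B·L = 215.6 − 15.63×11 = 43.72 kN·m.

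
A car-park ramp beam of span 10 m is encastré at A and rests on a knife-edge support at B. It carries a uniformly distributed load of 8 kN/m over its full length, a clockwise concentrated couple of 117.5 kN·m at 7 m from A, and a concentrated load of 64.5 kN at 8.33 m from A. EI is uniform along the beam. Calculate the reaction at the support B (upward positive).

R_B = 94.53 kN

Take the reaction at B as the redundant and release it; the primary structure is a cantilever fixed at A.
Free-end deflection of the primary structure under the applied loading (downward +):
  UDL 8: wL⁴/(8EI) = 10000/EI
  clockwise couple 117.5 at a = 7: M₀a(2L − a)/(2EI) = 5346/EI
  point load 64.5 at a = 8.33: Pa²(3L − a)/(6EI) = 16164/EI
  δ_0 = 31511/EI
Tip deflection under a unit load at B: L³/(3EI) = 333.3/EI.
Compatibility at B: δ_0 − R_B·δ_{BB} = 0, so R_B = 31511/333.3 = 94.53 kN.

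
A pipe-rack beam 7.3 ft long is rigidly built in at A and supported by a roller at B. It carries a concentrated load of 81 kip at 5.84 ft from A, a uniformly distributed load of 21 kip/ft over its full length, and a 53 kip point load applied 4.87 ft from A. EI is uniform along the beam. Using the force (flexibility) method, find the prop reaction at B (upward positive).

R_B = 142 kip

Release the roller at B. Primary structure: cantilever fixed at A.
Deflection at B on the released cantilever, summing each load's contribution:
  point load 81 at a = 5.84: Pa²(3L − a)/(6EI) = 7394/EI
  UDL 21: wL⁴/(8EI) = 7455/EI
  point load 53 at a = 4.87: Pa²(3L − a)/(6EI) = 3568/EI
  δ_0 = 18417/EI
Flexibility coefficient — unit upward force at B: δ_{BB} = L³/(3EI) = 129.7/EI.
Compatibility at B: δ_0 − R_B·δ_{BB} = 0, so R_B = 18417/129.7 = 142 kip.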